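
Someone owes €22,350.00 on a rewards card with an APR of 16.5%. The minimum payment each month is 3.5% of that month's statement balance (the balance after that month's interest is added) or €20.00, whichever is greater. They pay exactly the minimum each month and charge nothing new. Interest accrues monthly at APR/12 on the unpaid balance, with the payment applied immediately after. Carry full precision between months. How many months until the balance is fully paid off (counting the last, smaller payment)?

Monthly rate r = 16.5%/12 = 1.375% = 0.01375.
While 3.5% of the post-interest balance exceeds €20.00, each month B ← (B·(1+r))·(1 − 0.035), i.e. B shrinks by the factor (1+r)·0.965 = 0.97827.
This holds for months 1–168. Entering month 169 the balance is €557.51; 3.5% of the post-interest balance is now below €20.00, so the flat €20.00 minimum applies from here.
From month 169 a fixed €20.00 at rate r clears €557.51 in 36 more payments. Total: 168 + 36 = 204 months.

204 months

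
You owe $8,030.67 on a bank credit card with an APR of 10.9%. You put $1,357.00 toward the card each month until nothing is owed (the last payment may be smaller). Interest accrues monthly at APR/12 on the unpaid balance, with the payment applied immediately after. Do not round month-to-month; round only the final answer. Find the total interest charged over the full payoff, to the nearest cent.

Monthly rate r = 10.9%/12 = 0.908333% = 0.00908333.
Payoff takes n = ⌈−ln(1 − rB₀/P)/ln(1+r)⌉ = ⌈6.111⌉ = 7 payments; the last is $150.61.
Total paid = 6·$1,357.00 + $150.61 = $8,292.61.
Total interest = total paid − principal = $8,292.61 − $8,030.67 = $261.94.

$261.94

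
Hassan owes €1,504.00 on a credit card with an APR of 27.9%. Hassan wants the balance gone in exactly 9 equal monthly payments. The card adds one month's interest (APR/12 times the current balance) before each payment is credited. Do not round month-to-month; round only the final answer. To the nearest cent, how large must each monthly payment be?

Monthly rate r = 27.9%/12 = 2.325% = 0.02325.
Level-payment amortization: P = B₀·r / (1 − (1+r)^(−n)) = 1504.00·0.02325 / (1 − 1.02325^(−9)).
Denominator 1 − (1+r)^(−9) = 0.186862069.
P = 34.968 / 0.186862069 ≈ 187.13.

€187.13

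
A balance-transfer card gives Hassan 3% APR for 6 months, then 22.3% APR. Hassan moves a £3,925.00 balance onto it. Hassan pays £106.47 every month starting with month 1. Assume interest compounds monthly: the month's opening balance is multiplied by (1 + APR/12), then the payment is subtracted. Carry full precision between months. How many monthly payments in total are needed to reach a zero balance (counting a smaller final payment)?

54 payments

Promo months 1–6 at r₀ = 3%/12 = 0.0025; months 7+ at r₁ = 22.3%/12 = 0.0185833.
After month 6: iterate B ← B·(1+r₀) − £106.47 for 6 months → £3,341.42.
Then at r₁ with £106.47/mo: n₂ = −ln(1 − r₁·B/P)/ln(1+r₁) ≈ 47.53 → 48 more payments.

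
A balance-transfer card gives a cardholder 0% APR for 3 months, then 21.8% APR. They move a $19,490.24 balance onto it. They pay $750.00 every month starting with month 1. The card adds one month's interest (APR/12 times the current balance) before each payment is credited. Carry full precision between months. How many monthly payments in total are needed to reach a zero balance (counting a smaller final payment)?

34 months

Promo months 1–3 at r₀ = 0%/12 = 0; months 4+ at r₁ = 21.8%/12 = 0.0181667.
After month 3 (no interest yet): B = $19,490.24 − 3·$750.00 = $17,240.24.
Then at r₁ with $750.00/mo: n₂ = −ln(1 − r₁·B/P)/ln(1+r₁) ≈ 30.03 → 31 more payments.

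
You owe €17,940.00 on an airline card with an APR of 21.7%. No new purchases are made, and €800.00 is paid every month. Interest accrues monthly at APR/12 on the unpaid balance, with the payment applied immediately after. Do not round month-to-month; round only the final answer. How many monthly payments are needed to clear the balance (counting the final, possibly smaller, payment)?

30 payments

Monthly rate r = 21.7%/12 = 1.80833% = 0.0180833.
Recurrence: B ← B·(1+r) − €800.00.
Month 1: interest €324.42; balance after payment €17,464.42.
Month 2: interest €315.81; balance after payment €16,980.23.
Closed form: n = −ln(1 − rB₀/P)/ln(1+r) = −ln(0.59448)/ln(1.01808) ≈ 29.019, so the balance reaches zero during payment 30.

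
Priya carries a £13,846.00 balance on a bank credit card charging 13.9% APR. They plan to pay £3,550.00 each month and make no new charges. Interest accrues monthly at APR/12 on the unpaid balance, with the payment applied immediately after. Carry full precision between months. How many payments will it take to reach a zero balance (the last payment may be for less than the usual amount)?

Monthly rate r = 13.9%/12 = 1.15833% = 0.0115833.
Recurrence: B ← B·(1+r) − £3,550.00.
Month 1: interest £160.38; balance after payment £10,456.38.
Month 2: interest £121.12; balance after payment £7,027.50.
Month 3: interest £81.40; balance after payment £3,558.90.
Month 4: interest £41.22; balance after payment £50.13.
Month 5: interest £0.58; balance after payment £0.00.

5 payments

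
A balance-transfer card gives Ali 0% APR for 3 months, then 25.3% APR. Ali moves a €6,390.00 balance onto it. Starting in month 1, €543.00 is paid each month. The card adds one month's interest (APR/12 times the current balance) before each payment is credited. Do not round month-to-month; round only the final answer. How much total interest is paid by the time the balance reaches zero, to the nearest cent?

€559.34

Promo months 1–3 at r₀ = 0%/12 = 0; months 4+ at r₁ = 25.3%/12 = 0.0210833.
After month 3 (no interest yet): B = €6,390.00 − 3·€543.00 = €4,761.00.
Then at r₁ with €543.00/mo: n₂ = −ln(1 − r₁·B/P)/ln(1+r₁) ≈ 9.80 → 10 more payments.
Total paid = 12·€543.00 + €433.34 = €6,949.34; interest = €6,949.34 − €6,390.00 = €559.34.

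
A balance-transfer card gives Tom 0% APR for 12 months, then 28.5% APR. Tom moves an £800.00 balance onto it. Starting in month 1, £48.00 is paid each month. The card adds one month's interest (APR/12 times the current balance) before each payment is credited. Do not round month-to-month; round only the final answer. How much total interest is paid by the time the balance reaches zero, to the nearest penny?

£16.23

Promo months 1–12 at r₀ = 0%/12 = 0; months 13+ at r₁ = 28.5%/12 = 0.02375.
After month 12 (no interest yet): B = £800.00 − 12·£48.00 = £224.00.
Then at r₁ with £48.00/mo: n₂ = −ln(1 − r₁·B/P)/ln(1+r₁) ≈ 5.00 → 6 more payments.
Total paid = 17·£48.00 + £0.23 = £816.23; interest = £816.23 − £800.00 = £16.23.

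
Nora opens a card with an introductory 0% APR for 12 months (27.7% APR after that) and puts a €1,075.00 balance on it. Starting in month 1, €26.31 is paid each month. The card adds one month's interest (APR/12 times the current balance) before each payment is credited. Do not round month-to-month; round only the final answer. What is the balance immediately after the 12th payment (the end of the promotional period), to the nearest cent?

€759.28

Promo months 1–12 at r₀ = 0%/12 = 0; months 13+ at r₁ = 27.7%/12 = 0.0230833.
After month 12 (no interest yet): B = €1,075.00 − 12·€26.31 = €759.28.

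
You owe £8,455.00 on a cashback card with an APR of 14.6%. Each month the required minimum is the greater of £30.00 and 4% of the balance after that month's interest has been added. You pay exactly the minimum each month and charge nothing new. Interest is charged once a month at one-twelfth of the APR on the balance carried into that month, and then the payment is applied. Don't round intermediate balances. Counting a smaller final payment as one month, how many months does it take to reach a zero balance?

Monthly rate r = 14.6%/12 = 1.21667% = 0.0121667.
While 4% of the post-interest balance exceeds £30.00, each month B ← (B·(1+r))·(1 − 0.04), i.e. B shrinks by the factor (1+r)·0.96 = 0.97168.
This holds for months 1–85. Entering month 86 the balance is £735.51; 4% of the post-interest balance is now below £30.00, so the flat £30.00 minimum applies from here.
From month 86 a fixed £30.00 at rate r clears £735.51 in 30 more payments. Total: 85 + 30 = 115 months.

115 months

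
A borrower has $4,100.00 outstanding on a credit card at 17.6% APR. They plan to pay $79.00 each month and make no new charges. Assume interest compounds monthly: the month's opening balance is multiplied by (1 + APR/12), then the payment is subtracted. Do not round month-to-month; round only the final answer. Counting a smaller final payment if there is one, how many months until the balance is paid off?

99 payments

Monthly rate r = 17.6%/12 = 1.46667% = 0.0146667.
Recurrence: B ← B·(1+r) − $79.00.
Month 1: interest $60.13; balance after payment $4,081.13.
Month 2: interest $59.86; balance after payment $4,061.99.
Closed form: n = −ln(1 − rB₀/P)/ln(1+r) = −ln(0.23882)/ln(1.01467) ≈ 98.354, so the balance reaches zero during payment 99.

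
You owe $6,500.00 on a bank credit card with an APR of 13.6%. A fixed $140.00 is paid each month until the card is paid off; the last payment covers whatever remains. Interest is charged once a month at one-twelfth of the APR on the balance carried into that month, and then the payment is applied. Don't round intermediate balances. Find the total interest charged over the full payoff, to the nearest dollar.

$2,779

Monthly rate r = 13.6%/12 = 1.13333% = 0.0113333.
Payoff takes n = ⌈−ln(1 − rB₀/P)/ln(1+r)⌉ = ⌈66.280⌉ = 67 payments; the last is $39.38.
Total paid = 66·$140.00 + $39.38 = $9,279.38.
Total interest = total paid − principal = $9,279.38 − $6,500.00 = $2,779.38.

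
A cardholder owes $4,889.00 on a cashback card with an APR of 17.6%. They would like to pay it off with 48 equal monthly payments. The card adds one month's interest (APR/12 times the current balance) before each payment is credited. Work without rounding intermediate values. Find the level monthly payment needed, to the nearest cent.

$142.59

Monthly rate r = 17.6%/12 = 1.46667% = 0.0146667.
Level-payment amortization: P = B₀·r / (1 − (1+r)^(−n)) = 4889.00·0.0146667 / (1 − 1.01467^(−48)).
Denominator 1 − (1+r)^(−48) = 0.50286182.
P = 71.7053 / 0.50286182 ≈ 142.59.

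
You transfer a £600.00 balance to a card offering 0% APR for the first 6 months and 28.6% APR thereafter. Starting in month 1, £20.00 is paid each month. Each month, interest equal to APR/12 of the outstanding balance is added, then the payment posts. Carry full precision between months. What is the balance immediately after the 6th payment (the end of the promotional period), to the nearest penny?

£480.00

Promo months 1–6 at r₀ = 0%/12 = 0; months 7+ at r₁ = 28.6%/12 = 0.0238333.
After month 6 (no interest yet): B = £600.00 − 6·£20.00 = £480.00.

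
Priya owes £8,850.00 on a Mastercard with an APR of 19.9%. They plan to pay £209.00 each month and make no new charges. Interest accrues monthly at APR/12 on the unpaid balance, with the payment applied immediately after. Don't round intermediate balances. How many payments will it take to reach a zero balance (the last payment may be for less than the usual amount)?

Monthly rate r = 19.9%/12 = 1.65833% = 0.0165833.
Recurrence: B ← B·(1+r) − £209.00.
Month 1: interest £146.76; balance after payment £8,787.76.
Month 2: interest £145.73; balance after payment £8,724.49.
Closed form: n = −ln(1 − rB₀/P)/ln(1+r) = −ln(0.29779)/ln(1.01658) ≈ 73.652, so the balance reaches zero during payment 74.

74 months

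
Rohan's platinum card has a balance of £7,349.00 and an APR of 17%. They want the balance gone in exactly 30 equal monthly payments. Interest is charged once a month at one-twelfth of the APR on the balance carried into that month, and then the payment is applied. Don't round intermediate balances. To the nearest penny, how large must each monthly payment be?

Monthly rate r = 17%/12 = 1.41667% = 0.0141667.
Level-payment amortization: P = B₀·r / (1 − (1+r)^(−n)) = 7349.00·0.0141667 / (1 − 1.01417^(−30)).
Denominator 1 − (1+r)^(−30) = 0.344277578.
P = 104.111 / 0.344277578 ≈ 302.40.

£302.40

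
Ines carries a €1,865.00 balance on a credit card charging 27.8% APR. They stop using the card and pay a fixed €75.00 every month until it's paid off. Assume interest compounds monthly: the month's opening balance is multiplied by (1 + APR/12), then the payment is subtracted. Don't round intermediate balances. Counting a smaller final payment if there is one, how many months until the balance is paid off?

38 months

Monthly rate r = 27.8%/12 = 2.31667% = 0.0231667.
Recurrence: B ← B·(1+r) − €75.00.
Month 1: interest €43.21; balance after payment €1,833.21.
Month 2: interest €42.47; balance after payment €1,800.68.
Closed form: n = −ln(1 − rB₀/P)/ln(1+r) = −ln(0.42392)/ln(1.02317) ≈ 37.472, so the balance reaches zero during payment 38.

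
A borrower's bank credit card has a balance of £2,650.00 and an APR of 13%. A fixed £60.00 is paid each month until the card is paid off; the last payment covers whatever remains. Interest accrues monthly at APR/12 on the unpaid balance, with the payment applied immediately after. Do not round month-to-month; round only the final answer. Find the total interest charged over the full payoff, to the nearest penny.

Monthly rate r = 13%/12 = 1.08333% = 0.0108333.
Payoff takes n = ⌈−ln(1 − rB₀/P)/ln(1+r)⌉ = ⌈60.417⌉ = 61 payments; the last is £25.07.
Total paid = 60·£60.00 + £25.07 = £3,625.07.
Total interest = total paid − principal = £3,625.07 − £2,650.00 = £975.07.

£975.07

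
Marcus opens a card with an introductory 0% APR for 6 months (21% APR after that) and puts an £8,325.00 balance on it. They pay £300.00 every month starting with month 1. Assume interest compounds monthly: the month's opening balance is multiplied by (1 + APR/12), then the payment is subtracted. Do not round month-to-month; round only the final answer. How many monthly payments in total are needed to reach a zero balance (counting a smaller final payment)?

34 payments

Promo months 1–6 at r₀ = 0%/12 = 0; months 7+ at r₁ = 21%/12 = 0.0175.
After month 6 (no interest yet): B = £8,325.00 − 6·£300.00 = £6,525.00.
Then at r₁ with £300.00/mo: n₂ = −ln(1 − r₁·B/P)/ln(1+r₁) ≈ 27.61 → 28 more payments.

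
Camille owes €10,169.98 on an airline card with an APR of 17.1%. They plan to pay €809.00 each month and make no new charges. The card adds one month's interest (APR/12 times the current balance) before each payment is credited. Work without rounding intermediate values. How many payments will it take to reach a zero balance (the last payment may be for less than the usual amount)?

14 months

Monthly rate r = 17.1%/12 = 1.425% = 0.01425.
Recurrence: B ← B·(1+r) − €809.00.
Month 1: interest €144.92; balance after payment €9,505.90.
Month 2: interest €135.46; balance after payment €8,832.36.
Closed form: n = −ln(1 − rB₀/P)/ln(1+r) = −ln(0.82086)/ln(1.01425) ≈ 13.951, so the balance reaches zero during payment 14.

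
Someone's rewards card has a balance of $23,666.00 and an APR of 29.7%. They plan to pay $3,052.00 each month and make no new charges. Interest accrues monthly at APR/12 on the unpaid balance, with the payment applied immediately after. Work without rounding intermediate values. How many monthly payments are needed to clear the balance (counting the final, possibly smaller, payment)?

9 payments

Monthly rate r = 29.7%/12 = 2.475% = 0.02475.
Recurrence: B ← B·(1+r) − $3,052.00.
Month 1: interest $585.73; balance after payment $21,199.73.
Month 2: interest $524.69; balance after payment $18,672.43.
Closed form: n = −ln(1 − rB₀/P)/ln(1+r) = −ln(0.80808)/ln(1.02475) ≈ 8.716, so the balance reaches zero during payment 9.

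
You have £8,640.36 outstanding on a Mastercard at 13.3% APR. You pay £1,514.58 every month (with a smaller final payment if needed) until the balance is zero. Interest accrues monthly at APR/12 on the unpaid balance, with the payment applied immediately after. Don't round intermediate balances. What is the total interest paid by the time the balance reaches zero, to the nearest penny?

Monthly rate r = 13.3%/12 = 1.10833% = 0.0110833.
Payoff takes n = ⌈−ln(1 − rB₀/P)/ln(1+r)⌉ = ⌈5.926⌉ = 6 payments; the last is £1,402.65.
Total paid = 5·£1,514.58 + £1,402.65 = £8,975.55.
Total interest = total paid − principal = £8,975.55 − £8,640.36 = £335.19.

£335.19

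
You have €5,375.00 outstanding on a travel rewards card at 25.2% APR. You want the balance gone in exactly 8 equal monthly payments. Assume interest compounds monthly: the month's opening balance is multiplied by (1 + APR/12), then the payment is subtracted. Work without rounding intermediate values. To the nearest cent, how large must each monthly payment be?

€736.91

Monthly rate r = 25.2%/12 = 2.1% = 0.021.
Level-payment amortization: P = B₀·r / (1 − (1+r)^(−n)) = 5375.00·0.021 / (1 − 1.021^(−8)).
Denominator 1 − (1+r)^(−8) = 0.153174235.
P = 112.875 / 0.153174235 ≈ 736.91.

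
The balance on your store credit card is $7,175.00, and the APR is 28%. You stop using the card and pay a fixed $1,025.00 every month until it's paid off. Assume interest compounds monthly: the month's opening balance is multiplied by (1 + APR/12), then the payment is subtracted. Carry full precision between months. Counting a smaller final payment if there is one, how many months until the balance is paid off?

8 payments

Monthly rate r = 28%/12 = 2.33333% = 0.0233333.
Recurrence: B ← B·(1+r) − $1,025.00.
Month 1: interest $167.42; balance after payment $6,317.42.
Month 2: interest $147.41; balance after payment $5,439.82.
Closed form: n = −ln(1 − rB₀/P)/ln(1+r) = −ln(0.83667)/ln(1.02333) ≈ 7.732, so the balance reaches zero during payment 8.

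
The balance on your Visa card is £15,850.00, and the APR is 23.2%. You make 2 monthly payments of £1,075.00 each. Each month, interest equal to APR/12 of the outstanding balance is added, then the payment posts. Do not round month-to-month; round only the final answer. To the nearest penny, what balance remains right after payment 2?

£14,298.01

Monthly rate r = 23.2%/12 = 1.93333% = 0.0193333.
Each month: B ← B·(1+r) − £1,075.00.
Month 1: interest £306.43; balance after payment £15,081.43.
Month 2: interest £291.57; balance after payment £14,298.01.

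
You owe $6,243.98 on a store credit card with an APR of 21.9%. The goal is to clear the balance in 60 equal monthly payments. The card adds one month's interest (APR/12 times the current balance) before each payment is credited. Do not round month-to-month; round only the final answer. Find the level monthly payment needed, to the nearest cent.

$172.10

Monthly rate r = 21.9%/12 = 1.825% = 0.01825.
Level-payment amortization: P = B₀·r / (1 − (1+r)^(−n)) = 6243.98·0.01825 / (1 − 1.01825^(−60)).
Denominator 1 − (1+r)^(−60) = 0.662141481.
P = 113.953 / 0.662141481 ≈ 172.10.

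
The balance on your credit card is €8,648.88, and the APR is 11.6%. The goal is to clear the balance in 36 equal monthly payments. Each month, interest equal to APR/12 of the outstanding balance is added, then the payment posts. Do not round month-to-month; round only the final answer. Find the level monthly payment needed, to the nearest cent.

Monthly rate r = 11.6%/12 = 0.966667% = 0.00966667.
Level-payment amortization: P = B₀·r / (1 − (1+r)^(−n)) = 8648.88·0.00966667 / (1 − 1.00967^(−36)).
Denominator 1 − (1+r)^(−36) = 0.292720078.
P = 83.6058 / 0.292720078 ≈ 285.62.

€285.62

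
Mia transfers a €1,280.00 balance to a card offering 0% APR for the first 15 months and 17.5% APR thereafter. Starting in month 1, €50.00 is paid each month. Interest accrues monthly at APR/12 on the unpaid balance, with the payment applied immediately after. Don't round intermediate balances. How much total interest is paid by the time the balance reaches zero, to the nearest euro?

€50

Promo months 1–15 at r₀ = 0%/12 = 0; months 16+ at r₁ = 17.5%/12 = 0.0145833.
After month 15 (no interest yet): B = €1,280.00 − 15·€50.00 = €530.00.
Then at r₁ with €50.00/mo: n₂ = −ln(1 − r₁·B/P)/ln(1+r₁) ≈ 11.60 → 12 more payments.
Total paid = 26·€50.00 + €30.02 = €1,330.02; interest = €1,330.02 − €1,280.00 = €50.02.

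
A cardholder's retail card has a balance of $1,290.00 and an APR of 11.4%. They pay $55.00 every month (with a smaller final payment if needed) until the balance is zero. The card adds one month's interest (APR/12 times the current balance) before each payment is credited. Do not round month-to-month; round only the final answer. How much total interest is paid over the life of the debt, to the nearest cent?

Monthly rate r = 11.4%/12 = 0.95% = 0.0095.
Payoff takes n = ⌈−ln(1 − rB₀/P)/ln(1+r)⌉ = ⌈26.661⌉ = 27 payments; the last is $36.40.
Total paid = 26·$55.00 + $36.40 = $1,466.40.
Total interest = total paid − principal = $1,466.40 − $1,290.00 = $176.40.

$176.40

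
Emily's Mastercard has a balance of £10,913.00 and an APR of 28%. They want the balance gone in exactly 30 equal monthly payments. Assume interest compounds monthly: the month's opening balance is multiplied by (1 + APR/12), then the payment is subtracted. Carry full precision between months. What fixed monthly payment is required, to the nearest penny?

Monthly rate r = 28%/12 = 2.33333% = 0.0233333.
Level-payment amortization: P = B₀·r / (1 − (1+r)^(−n)) = 10913.00·0.0233333 / (1 − 1.02333^(−30)).
Denominator 1 − (1+r)^(−30) = 0.49940515.
P = 254.637 / 0.49940515 ≈ 509.88.

£509.88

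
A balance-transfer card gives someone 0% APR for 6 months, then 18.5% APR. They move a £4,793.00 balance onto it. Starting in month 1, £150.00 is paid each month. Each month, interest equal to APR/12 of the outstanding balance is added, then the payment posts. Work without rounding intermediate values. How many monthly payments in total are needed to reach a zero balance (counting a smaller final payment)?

40 payments

Promo months 1–6 at r₀ = 0%/12 = 0; months 7+ at r₁ = 18.5%/12 = 0.0154167.
After month 6 (no interest yet): B = £4,793.00 − 6·£150.00 = £3,893.00.
Then at r₁ with £150.00/mo: n₂ = −ln(1 − r₁·B/P)/ln(1+r₁) ≈ 33.40 → 34 more payments.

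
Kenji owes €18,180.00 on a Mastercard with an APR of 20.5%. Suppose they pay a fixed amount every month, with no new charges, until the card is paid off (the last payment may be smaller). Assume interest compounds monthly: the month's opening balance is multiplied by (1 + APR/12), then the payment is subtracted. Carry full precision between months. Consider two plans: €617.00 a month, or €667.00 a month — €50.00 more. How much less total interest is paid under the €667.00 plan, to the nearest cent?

€818.72

Monthly rate r = 20.5%/12 = 1.70833% = 0.0170833.
At €617.00/mo: n = ⌈−ln(1 − rB₀/P)/ln(1+r)⌉ = 42 payments (last €197.64); total interest = total paid − €18,180.00 = €7,314.64.
At €667.00/mo: 37 payments (last €663.92); total interest €6,495.92.
Interest saved = €7,314.64 − €6,495.92 = €818.72.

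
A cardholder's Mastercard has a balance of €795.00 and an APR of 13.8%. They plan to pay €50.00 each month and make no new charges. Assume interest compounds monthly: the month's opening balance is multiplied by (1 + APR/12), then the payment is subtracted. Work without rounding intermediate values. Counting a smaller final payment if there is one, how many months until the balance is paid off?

Monthly rate r = 13.8%/12 = 1.15% = 0.0115.
Recurrence: B ← B·(1+r) − €50.00.
Month 1: interest €9.14; balance after payment €754.14.
Month 2: interest €8.67; balance after payment €712.82.
Closed form: n = −ln(1 − rB₀/P)/ln(1+r) = −ln(0.81715)/ln(1.0115) ≈ 17.660, so the balance reaches zero during payment 18.

18 payments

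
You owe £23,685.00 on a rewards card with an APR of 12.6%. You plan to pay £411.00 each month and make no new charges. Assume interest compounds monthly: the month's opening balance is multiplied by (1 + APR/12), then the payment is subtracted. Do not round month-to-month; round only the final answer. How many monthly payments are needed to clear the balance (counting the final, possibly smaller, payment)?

Monthly rate r = 12.6%/12 = 1.05% = 0.0105.
Recurrence: B ← B·(1+r) − £411.00.
Month 1: interest £248.69; balance after payment £23,522.69.
Month 2: interest £246.99; balance after payment £23,358.68.
Closed form: n = −ln(1 − rB₀/P)/ln(1+r) = −ln(0.39491)/ln(1.0105) ≈ 88.950, so the balance reaches zero during payment 89.

89 months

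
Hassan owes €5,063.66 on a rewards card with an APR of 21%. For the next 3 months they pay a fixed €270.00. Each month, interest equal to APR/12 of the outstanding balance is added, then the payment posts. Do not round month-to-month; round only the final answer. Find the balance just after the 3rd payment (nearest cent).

€4,509.92

Monthly rate r = 21%/12 = 1.75% = 0.0175.
Each month: B ← B·(1+r) − €270.00.
Month 1: interest €88.61; balance after payment €4,882.27.
Month 2: interest €85.44; balance after payment €4,697.71.
Month 3: interest €82.21; balance after payment €4,509.92.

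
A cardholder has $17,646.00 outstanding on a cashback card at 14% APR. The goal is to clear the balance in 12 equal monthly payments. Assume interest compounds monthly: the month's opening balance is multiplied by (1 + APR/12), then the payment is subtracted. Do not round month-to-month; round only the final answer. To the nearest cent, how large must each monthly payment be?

$1,584.38

Monthly rate r = 14%/12 = 1.16667% = 0.0116667.
Level-payment amortization: P = B₀·r / (1 − (1+r)^(−n)) = 17646.00·0.0116667 / (1 − 1.01167^(−12)).
Denominator 1 − (1+r)^(−12) = 0.129936977.
P = 205.87 / 0.129936977 ≈ 1584.38.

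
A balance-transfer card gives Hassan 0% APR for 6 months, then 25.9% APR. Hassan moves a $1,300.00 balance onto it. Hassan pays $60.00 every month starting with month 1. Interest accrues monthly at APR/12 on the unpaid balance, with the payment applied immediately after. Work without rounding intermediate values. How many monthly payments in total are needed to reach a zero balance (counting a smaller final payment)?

26 months

Promo months 1–6 at r₀ = 0%/12 = 0; months 7+ at r₁ = 25.9%/12 = 0.0215833.
After month 6 (no interest yet): B = $1,300.00 − 6·$60.00 = $940.00.
Then at r₁ with $60.00/mo: n₂ = −ln(1 − r₁·B/P)/ln(1+r₁) ≈ 19.33 → 20 more payments.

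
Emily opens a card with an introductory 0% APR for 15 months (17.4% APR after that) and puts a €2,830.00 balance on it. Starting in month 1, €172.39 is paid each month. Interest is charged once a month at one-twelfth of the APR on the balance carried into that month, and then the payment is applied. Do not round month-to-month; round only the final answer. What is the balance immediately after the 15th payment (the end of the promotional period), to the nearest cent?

Promo months 1–15 at r₀ = 0%/12 = 0; months 16+ at r₁ = 17.4%/12 = 0.0145.
After month 15 (no interest yet): B = €2,830.00 − 15·€172.39 = €244.15.

€244.15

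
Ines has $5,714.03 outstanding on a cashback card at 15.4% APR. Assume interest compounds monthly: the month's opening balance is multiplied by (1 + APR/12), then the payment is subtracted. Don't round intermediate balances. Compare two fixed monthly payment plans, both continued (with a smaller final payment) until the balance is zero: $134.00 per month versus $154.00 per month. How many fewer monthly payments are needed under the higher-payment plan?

Monthly rate r = 15.4%/12 = 1.28333% = 0.0128333.
At $134.00/mo: n = ⌈−ln(1 − rB₀/P)/ln(1+r)⌉ = 63 payments (last $18.88); total interest = total paid − $5,714.03 = $2,612.85.
At $154.00/mo: 51 payments (last $108.92); total interest $2,094.89.
Payments saved = 63 − 51 = 12.

12 fewer payments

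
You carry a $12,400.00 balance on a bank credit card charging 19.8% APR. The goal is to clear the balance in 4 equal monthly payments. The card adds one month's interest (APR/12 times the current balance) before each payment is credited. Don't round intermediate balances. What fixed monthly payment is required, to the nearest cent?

$3,228.92

Monthly rate r = 19.8%/12 = 1.65% = 0.0165.
Level-payment amortization: P = B₀·r / (1 − (1+r)^(−n)) = 12400.00·0.0165 / (1 − 1.0165^(−4)).
Denominator 1 − (1+r)^(−4) = 0.0633648151.
P = 204.6 / 0.0633648151 ≈ 3228.92.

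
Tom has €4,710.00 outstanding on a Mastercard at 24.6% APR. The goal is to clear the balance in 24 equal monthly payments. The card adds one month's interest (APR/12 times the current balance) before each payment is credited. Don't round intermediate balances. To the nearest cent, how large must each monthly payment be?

Monthly rate r = 24.6%/12 = 2.05% = 0.0205.
Level-payment amortization: P = B₀·r / (1 − (1+r)^(−n)) = 4710.00·0.0205 / (1 − 1.0205^(−24)).
Denominator 1 − (1+r)^(−24) = 0.385548254.
P = 96.555 / 0.385548254 ≈ 250.44.

€250.44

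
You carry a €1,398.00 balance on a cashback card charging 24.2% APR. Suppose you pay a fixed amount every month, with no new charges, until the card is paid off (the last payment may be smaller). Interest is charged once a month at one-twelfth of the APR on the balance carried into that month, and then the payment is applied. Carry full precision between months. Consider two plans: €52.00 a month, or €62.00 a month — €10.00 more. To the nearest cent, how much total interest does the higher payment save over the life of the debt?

€151.41

Monthly rate r = 24.2%/12 = 2.01667% = 0.0201667.
At €52.00/mo: n = ⌈−ln(1 − rB₀/P)/ln(1+r)⌉ = 40 payments (last €6.80); total interest = total paid − €1,398.00 = €636.80.
At €62.00/mo: 31 payments (last €23.39); total interest €485.39.
Interest saved = €636.80 − €485.39 = €151.41.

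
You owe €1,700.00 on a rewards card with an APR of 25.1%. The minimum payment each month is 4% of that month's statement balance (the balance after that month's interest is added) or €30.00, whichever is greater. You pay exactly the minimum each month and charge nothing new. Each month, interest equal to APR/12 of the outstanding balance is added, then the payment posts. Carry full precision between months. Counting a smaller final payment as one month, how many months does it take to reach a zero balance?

Monthly rate r = 25.1%/12 = 2.09167% = 0.0209167.
While 4% of the post-interest balance exceeds €30.00, each month B ← (B·(1+r))·(1 − 0.04), i.e. B shrinks by the factor (1+r)·0.96 = 0.98008.
This holds for months 1–42. Entering month 43 the balance is €730.19; 4% of the post-interest balance is now below €30.00, so the flat €30.00 minimum applies from here.
From month 43 a fixed €30.00 at rate r clears €730.19 in 35 more payments. Total: 42 + 35 = 77 months.

77 months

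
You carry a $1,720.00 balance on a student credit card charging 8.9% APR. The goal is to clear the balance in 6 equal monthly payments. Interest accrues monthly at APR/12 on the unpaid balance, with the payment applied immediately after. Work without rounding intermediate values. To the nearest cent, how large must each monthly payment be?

$294.15

Monthly rate r = 8.9%/12 = 0.741667% = 0.00741667.
Level-payment amortization: P = B₀·r / (1 − (1+r)^(−n)) = 1720.00·0.00741667 / (1 − 1.00742^(−6)).
Denominator 1 − (1+r)^(−6) = 0.0433673247.
P = 12.7567 / 0.0433673247 ≈ 294.15.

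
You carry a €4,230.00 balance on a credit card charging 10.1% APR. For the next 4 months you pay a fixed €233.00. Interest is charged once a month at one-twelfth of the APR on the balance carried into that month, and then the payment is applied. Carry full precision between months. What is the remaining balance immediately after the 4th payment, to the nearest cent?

Monthly rate r = 10.1%/12 = 0.841667% = 0.00841667.
Each month: B ← B·(1+r) − €233.00.
Month 1: interest €35.60; balance after payment €4,032.60.
Month 2: interest €33.94; balance after payment €3,833.54.
Month 3: interest €32.27; balance after payment €3,632.81.
Month 4: interest €30.58; balance after payment €3,430.39.

€3,430.39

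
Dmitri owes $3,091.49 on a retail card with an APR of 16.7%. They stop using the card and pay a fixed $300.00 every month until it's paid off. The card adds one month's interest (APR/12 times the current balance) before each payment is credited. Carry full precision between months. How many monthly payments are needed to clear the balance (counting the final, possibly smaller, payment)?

12 months

Monthly rate r = 16.7%/12 = 1.39167% = 0.0139167.
Recurrence: B ← B·(1+r) − $300.00.
Month 1: interest $43.02; balance after payment $2,834.51.
Month 2: interest $39.45; balance after payment $2,573.96.
Closed form: n = −ln(1 − rB₀/P)/ln(1+r) = −ln(0.85659)/ln(1.01392) ≈ 11.200, so the balance reaches zero during payment 12.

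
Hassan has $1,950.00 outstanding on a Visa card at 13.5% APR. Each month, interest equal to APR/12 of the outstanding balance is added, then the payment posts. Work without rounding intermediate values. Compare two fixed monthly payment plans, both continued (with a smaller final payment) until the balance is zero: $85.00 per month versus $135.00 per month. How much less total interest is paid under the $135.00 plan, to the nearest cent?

$128.24

Monthly rate r = 13.5%/12 = 1.125% = 0.01125.
At $85.00/mo: n = ⌈−ln(1 − rB₀/P)/ln(1+r)⌉ = 27 payments (last $58.29); total interest = total paid − $1,950.00 = $318.29.
At $135.00/mo: 16 payments (last $115.05); total interest $190.05.
Interest saved = $318.29 − $190.05 = $128.24.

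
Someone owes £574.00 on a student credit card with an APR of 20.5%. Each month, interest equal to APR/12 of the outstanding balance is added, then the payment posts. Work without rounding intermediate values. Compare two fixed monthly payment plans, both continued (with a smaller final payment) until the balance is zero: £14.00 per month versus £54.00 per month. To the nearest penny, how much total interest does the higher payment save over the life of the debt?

Monthly rate r = 20.5%/12 = 1.70833% = 0.0170833.
At £14.00/mo: n = ⌈−ln(1 − rB₀/P)/ln(1+r)⌉ = 72 payments (last £2.24); total interest = total paid − £574.00 = £422.24.
At £54.00/mo: 12 payments (last £44.89); total interest £64.89.
Interest saved = £422.24 − £64.89 = £357.35.

£357.35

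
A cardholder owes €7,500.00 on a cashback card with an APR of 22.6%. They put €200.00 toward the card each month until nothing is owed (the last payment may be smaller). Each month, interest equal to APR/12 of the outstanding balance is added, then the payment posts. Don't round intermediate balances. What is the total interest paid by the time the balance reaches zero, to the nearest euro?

Monthly rate r = 22.6%/12 = 1.88333% = 0.0188333.
Payoff takes n = ⌈−ln(1 − rB₀/P)/ln(1+r)⌉ = ⌈65.656⌉ = 66 payments; the last is €131.67.
Total paid = 65·€200.00 + €131.67 = €13,131.67.
Total interest = total paid − principal = €13,131.67 − €7,500.00 = €5,631.67.

€5,632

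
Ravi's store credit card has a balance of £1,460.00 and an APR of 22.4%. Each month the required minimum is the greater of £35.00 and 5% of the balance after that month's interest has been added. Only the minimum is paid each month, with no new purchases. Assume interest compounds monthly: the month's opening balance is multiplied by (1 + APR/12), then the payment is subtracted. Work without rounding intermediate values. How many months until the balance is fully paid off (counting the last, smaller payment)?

48 months

Monthly rate r = 22.4%/12 = 1.86667% = 0.0186667.
While 5% of the post-interest balance exceeds £35.00, each month B ← (B·(1+r))·(1 − 0.05), i.e. B shrinks by the factor (1+r)·0.95 = 0.96773.
This holds for months 1–23. Entering month 24 the balance is £686.65; 5% of the post-interest balance is now below £35.00, so the flat £35.00 minimum applies from here.
From month 24 a fixed £35.00 at rate r clears £686.65 in 25 more payments. Total: 23 + 25 = 48 months.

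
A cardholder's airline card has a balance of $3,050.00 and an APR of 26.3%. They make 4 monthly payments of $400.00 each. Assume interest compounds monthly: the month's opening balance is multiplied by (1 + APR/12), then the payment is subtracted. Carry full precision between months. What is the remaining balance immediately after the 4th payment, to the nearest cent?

$1,672.93

Monthly rate r = 26.3%/12 = 2.19167% = 0.0219167.
Each month: B ← B·(1+r) − $400.00.
Month 1: interest $66.85; balance after payment $2,716.85.
Month 2: interest $59.54; balance after payment $2,376.39.
Month 3: interest $52.08; balance after payment $2,028.47.
Month 4: interest $44.46; balance after payment $1,672.93.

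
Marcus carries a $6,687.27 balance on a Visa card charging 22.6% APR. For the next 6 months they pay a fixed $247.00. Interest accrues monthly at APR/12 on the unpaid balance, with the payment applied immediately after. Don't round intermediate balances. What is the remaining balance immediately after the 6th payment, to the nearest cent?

Monthly rate r = 22.6%/12 = 1.88333% = 0.0188333.
Each month: B ← B·(1+r) − $247.00.
Month 1: interest $125.94; balance after payment $6,566.21.
Month 2: interest $123.66; balance after payment $6,442.88.
Month 3: interest $121.34; balance after payment $6,317.22.
Month 4: interest $118.97; balance after payment $6,189.19.
Month 5: interest $116.56; balance after payment $6,058.76.
Month 6: interest $114.11; balance after payment $5,925.86.

$5,925.86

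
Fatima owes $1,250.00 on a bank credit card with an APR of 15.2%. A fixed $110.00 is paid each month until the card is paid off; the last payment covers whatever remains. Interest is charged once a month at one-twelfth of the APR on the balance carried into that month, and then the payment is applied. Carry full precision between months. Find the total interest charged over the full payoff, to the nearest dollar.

Monthly rate r = 15.2%/12 = 1.26667% = 0.0126667.
Payoff takes n = ⌈−ln(1 − rB₀/P)/ln(1+r)⌉ = ⌈12.347⌉ = 13 payments; the last is $38.34.
Total paid = 12·$110.00 + $38.34 = $1,358.34.
Total interest = total paid − principal = $1,358.34 − $1,250.00 = $108.34.

$108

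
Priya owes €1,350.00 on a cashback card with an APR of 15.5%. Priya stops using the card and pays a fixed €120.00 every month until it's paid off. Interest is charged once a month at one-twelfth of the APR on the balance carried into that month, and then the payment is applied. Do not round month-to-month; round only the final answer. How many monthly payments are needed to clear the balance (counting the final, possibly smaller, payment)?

13 payments

Monthly rate r = 15.5%/12 = 1.29167% = 0.0129167.
Recurrence: B ← B·(1+r) − €120.00.
Month 1: interest €17.44; balance after payment €1,247.44.
Month 2: interest €16.11; balance after payment €1,143.55.
Closed form: n = −ln(1 − rB₀/P)/ln(1+r) = −ln(0.85469)/ln(1.01292) ≈ 12.235, so the balance reaches zero during payment 13.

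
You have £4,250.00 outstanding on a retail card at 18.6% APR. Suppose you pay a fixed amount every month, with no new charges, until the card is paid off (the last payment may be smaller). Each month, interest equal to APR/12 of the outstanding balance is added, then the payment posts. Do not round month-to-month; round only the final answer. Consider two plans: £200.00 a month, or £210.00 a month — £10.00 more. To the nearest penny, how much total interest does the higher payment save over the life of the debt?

£55.51

Monthly rate r = 18.6%/12 = 1.55% = 0.0155.
At £200.00/mo: n = ⌈−ln(1 − rB₀/P)/ln(1+r)⌉ = 26 payments (last £195.31); total interest = total paid − £4,250.00 = £945.31.
At £210.00/mo: 25 payments (last £99.80); total interest £889.80.
Interest saved = £945.31 − £889.80 = £55.51.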